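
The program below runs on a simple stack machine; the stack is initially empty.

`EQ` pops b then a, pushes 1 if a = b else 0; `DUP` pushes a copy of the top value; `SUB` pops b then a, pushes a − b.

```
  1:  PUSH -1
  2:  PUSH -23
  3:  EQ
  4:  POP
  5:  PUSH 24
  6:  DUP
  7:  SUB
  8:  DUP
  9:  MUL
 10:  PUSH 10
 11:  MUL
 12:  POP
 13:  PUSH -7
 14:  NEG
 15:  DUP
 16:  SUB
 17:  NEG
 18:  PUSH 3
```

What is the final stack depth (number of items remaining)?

PUSH -1  : -1
PUSH -23 : -1 -23
EQ       : 0
POP      : (empty)
PUSH 24  : 24
DUP      : 24 24
SUB      : 0
DUP      : 0 0
MUL      : 0
PUSH 10  : 0 10
MUL      : 0
POP      : (empty)
PUSH -7  : -7
NEG      : 7
DUP      : 7 7
SUB      : 0
NEG      : 0
PUSH 3   : 0 3

2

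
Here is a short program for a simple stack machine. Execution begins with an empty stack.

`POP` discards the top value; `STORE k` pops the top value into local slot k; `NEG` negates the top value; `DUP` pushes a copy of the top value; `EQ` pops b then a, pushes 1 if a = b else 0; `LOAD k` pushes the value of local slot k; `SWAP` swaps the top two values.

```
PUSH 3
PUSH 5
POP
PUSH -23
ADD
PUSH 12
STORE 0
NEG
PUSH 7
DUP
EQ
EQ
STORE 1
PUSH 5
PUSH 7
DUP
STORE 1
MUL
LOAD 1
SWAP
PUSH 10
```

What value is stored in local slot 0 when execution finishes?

PUSH 3   → [3]
PUSH 5   → [3, 5]
POP      → [3]
PUSH -23 → [3, -23]
ADD      → [-20]
PUSH 12  → [-20, 12]
STORE 0  → [-20]
NEG      → [20]
PUSH 7   → [20, 7]
DUP      → [20, 7, 7]
EQ       → [20, 1]
EQ       → [0]
STORE 1  → []
PUSH 5   → [5]
PUSH 7   → [5, 7]
DUP      → [5, 7, 7]
STORE 1  → [5, 7]
MUL      → [35]
LOAD 1   → [35, 7]
SWAP     → [7, 35]
PUSH 10  → [7, 35, 10]

12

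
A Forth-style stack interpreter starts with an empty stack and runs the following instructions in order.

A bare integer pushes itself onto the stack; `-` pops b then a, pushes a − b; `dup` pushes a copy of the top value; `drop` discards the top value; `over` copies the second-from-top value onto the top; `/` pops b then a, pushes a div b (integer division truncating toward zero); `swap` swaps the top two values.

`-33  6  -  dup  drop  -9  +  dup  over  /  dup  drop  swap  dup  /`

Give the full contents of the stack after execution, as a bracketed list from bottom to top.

[1, 1]

-33  → -33
6    → -33 6
-    → -39
dup  → -39 -39
drop → -39
-9   → -39 -9
+    → -48
dup  → -48 -48
over → -48 -48 -48
/    → -48 1
dup  → -48 1 1
drop → -48 1
swap → 1 -48
dup  → 1 -48 -48
/    → 1 1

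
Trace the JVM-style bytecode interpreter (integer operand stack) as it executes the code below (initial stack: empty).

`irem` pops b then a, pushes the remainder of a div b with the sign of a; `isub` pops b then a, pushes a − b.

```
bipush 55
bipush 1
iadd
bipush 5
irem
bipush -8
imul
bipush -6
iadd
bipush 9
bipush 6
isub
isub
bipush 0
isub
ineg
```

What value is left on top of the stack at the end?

17

bipush 55 : [55]
bipush 1  : [55, 1]
iadd      : [56]
bipush 5  : [56, 5]
irem      : [1]
bipush -8 : [1, -8]
imul      : [-8]
bipush -6 : [-8, -6]
iadd      : [-14]
bipush 9  : [-14, 9]
bipush 6  : [-14, 9, 6]
isub      : [-14, 3]
isub      : [-17]
bipush 0  : [-17, 0]
isub      : [-17]
ineg      : [17]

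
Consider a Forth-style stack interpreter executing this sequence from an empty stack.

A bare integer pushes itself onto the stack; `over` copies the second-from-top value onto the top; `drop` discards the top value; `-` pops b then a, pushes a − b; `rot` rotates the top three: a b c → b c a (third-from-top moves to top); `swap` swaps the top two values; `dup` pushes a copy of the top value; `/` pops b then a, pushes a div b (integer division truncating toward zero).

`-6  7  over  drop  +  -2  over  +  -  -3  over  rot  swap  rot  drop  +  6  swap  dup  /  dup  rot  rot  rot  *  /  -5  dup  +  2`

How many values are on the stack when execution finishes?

3

-6    -6
7     -6 7
over  -6 7 -6
drop  -6 7
+     1
-2    1 -2
over  1 -2 1
+     1 -1
-     2
-3    2 -3
over  2 -3 2
rot   -3 2 2
swap  -3 2 2
rot   2 2 -3
drop  2 2
+     4
6     4 6
swap  6 4
dup   6 4 4
/     6 1
dup   6 1 1
rot   1 1 6
rot   1 6 1
rot   6 1 1
*     6 1
/     6
-5    6 -5
dup   6 -5 -5
+     6 -10
2     6 -10 2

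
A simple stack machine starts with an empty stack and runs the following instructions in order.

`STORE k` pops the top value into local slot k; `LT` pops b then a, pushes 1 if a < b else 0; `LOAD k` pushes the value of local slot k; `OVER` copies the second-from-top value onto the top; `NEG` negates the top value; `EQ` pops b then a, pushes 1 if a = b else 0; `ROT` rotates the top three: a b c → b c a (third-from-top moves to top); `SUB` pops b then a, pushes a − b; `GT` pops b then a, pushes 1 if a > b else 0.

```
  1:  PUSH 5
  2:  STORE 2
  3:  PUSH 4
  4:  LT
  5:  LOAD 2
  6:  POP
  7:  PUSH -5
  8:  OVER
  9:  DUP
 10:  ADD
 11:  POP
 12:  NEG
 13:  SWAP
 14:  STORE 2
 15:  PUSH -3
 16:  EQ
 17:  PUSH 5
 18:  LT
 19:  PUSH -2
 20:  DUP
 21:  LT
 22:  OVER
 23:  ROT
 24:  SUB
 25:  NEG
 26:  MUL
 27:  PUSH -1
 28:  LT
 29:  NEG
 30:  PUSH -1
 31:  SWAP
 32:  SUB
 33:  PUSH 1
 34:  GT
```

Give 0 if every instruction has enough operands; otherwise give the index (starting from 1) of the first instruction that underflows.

PUSH 5   5
STORE 2  (empty)
PUSH 4   4
LT  — needs 2 operands, stack has 1 → underflow

4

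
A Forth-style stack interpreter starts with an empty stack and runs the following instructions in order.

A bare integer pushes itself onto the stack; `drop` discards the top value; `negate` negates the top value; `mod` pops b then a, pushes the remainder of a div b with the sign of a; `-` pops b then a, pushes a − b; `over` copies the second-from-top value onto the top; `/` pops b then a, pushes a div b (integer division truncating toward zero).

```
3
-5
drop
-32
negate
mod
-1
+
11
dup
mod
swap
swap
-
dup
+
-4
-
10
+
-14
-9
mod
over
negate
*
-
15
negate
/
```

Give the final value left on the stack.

3      : 3
-5     : 3 -5
drop   : 3
-32    : 3 -32
negate : 3 32
mod    : 3
-1     : 3 -1
+      : 2
11     : 2 11
dup    : 2 11 11
mod    : 2 0
swap   : 0 2
swap   : 2 0
-      : 2
dup    : 2 2
+      : 4
-4     : 4 -4
-      : 8
10     : 8 10
+      : 18
-14    : 18 -14
-9     : 18 -14 -9
mod    : 18 -5
over   : 18 -5 18
negate : 18 -5 -18
*      : 18 90
-      : -72
15     : -72 15
negate : -72 -15
/      : 4

4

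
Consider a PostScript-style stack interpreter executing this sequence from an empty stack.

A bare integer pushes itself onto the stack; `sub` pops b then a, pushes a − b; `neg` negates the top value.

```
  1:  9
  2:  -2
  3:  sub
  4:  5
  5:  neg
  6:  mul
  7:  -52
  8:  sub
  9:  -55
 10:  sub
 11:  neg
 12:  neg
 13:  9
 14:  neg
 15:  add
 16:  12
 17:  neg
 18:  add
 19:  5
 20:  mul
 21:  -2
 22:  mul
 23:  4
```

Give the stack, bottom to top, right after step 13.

9   : 9
-2  : 9 -2
sub : 11
5   : 11 5
neg : 11 -5
mul : -55
-52 : -55 -52
sub : -3
-55 : -3 -55
sub : 52
neg : -52
neg : 52
9   : 52 9

[52, 9]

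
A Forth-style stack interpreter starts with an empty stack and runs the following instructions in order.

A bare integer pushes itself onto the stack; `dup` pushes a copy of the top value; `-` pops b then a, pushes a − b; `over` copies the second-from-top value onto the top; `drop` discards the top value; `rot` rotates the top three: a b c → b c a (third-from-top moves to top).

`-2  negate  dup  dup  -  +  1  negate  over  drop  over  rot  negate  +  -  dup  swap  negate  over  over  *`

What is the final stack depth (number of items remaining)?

3

-2     -> -2
negate -> 2
dup    -> 2 2
dup    -> 2 2 2
-      -> 2 0
+      -> 2
1      -> 2 1
negate -> 2 -1
over   -> 2 -1 2
drop   -> 2 -1
over   -> 2 -1 2
rot    -> -1 2 2
negate -> -1 2 -2
+      -> -1 0
-      -> -1
dup    -> -1 -1
swap   -> -1 -1
negate -> -1 1
over   -> -1 1 -1
over   -> -1 1 -1 1
*      -> -1 1 -1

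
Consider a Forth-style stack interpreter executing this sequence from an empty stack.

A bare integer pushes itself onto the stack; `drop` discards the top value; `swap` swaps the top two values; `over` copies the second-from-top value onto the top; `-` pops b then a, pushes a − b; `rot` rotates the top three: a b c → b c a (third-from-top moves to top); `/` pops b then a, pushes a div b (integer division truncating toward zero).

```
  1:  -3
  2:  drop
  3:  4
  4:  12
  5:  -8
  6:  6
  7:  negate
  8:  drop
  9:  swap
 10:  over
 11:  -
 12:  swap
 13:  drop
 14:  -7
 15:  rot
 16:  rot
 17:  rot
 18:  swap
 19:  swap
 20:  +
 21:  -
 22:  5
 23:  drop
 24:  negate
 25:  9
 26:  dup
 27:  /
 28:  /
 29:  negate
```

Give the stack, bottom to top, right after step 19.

[4, 20, -7]

-3     : [-3]
drop   : []
4      : [4]
12     : [4, 12]
-8     : [4, 12, -8]
6      : [4, 12, -8, 6]
negate : [4, 12, -8, -6]
drop   : [4, 12, -8]
swap   : [4, -8, 12]
over   : [4, -8, 12, -8]
-      : [4, -8, 20]
swap   : [4, 20, -8]
drop   : [4, 20]
-7     : [4, 20, -7]
rot    : [20, -7, 4]
rot    : [-7, 4, 20]
rot    : [4, 20, -7]
swap   : [4, -7, 20]
swap   : [4, 20, -7]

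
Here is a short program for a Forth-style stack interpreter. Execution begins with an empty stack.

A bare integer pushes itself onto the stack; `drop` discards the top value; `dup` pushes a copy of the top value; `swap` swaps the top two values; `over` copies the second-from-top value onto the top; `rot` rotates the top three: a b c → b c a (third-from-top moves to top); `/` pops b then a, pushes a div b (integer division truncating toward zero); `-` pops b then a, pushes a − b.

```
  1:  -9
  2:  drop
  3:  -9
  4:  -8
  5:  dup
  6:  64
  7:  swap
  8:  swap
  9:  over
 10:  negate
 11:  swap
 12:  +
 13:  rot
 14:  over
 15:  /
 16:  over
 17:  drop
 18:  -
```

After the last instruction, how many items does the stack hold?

3

-9     -> -9
drop   -> (empty)
-9     -> -9
-8     -> -9 -8
dup    -> -9 -8 -8
64     -> -9 -8 -8 64
swap   -> -9 -8 64 -8
swap   -> -9 -8 -8 64
over   -> -9 -8 -8 64 -8
negate -> -9 -8 -8 64 8
swap   -> -9 -8 -8 8 64
+      -> -9 -8 -8 72
rot    -> -9 -8 72 -8
over   -> -9 -8 72 -8 72
/      -> -9 -8 72 0
over   -> -9 -8 72 0 72
drop   -> -9 -8 72 0
-      -> -9 -8 72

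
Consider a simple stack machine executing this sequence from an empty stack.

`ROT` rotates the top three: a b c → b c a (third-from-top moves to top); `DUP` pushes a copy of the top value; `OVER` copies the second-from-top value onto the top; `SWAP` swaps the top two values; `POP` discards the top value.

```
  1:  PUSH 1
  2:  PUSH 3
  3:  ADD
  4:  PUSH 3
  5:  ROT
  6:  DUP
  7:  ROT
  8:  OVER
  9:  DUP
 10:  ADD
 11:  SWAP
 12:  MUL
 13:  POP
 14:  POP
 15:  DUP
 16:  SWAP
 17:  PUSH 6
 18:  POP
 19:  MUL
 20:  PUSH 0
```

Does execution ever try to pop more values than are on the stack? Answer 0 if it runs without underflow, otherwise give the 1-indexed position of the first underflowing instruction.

PUSH 1  1
PUSH 3  1 3
ADD     4
PUSH 3  4 3
ROT  — needs 3 operands, stack has 2 → underflow

5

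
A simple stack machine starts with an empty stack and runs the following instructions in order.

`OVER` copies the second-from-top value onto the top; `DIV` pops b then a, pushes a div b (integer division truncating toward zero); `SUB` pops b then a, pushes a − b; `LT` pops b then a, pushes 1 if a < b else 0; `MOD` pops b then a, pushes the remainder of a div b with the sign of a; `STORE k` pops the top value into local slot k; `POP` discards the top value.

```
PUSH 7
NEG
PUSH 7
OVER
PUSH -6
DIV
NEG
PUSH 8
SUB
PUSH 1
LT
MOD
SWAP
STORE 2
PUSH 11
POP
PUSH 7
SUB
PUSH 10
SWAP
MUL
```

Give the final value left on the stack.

PUSH 7   7
NEG      -7
PUSH 7   -7 7
OVER     -7 7 -7
PUSH -6  -7 7 -7 -6
DIV      -7 7 1
NEG      -7 7 -1
PUSH 8   -7 7 -1 8
SUB      -7 7 -9
PUSH 1   -7 7 -9 1
LT       -7 7 1
MOD      -7 0
SWAP     0 -7
STORE 2  0
PUSH 11  0 11
POP      0
PUSH 7   0 7
SUB      -7
PUSH 10  -7 10
SWAP     10 -7
MUL      -70

-70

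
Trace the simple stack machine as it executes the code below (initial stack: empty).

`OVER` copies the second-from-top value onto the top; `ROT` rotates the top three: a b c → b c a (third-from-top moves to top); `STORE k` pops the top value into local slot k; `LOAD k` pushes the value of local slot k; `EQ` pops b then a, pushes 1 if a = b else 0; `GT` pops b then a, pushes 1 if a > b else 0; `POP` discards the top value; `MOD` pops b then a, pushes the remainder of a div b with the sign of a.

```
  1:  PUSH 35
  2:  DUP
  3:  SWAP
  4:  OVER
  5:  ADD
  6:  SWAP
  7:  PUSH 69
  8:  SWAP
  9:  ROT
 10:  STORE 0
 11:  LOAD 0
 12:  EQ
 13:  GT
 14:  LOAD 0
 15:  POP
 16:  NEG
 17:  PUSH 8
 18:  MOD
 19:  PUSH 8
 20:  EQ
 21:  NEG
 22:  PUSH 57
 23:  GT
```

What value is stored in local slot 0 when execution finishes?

PUSH 35 → [35]
DUP     → [35, 35]
SWAP    → [35, 35]
OVER    → [35, 35, 35]
ADD     → [35, 70]
SWAP    → [70, 35]
PUSH 69 → [70, 35, 69]
SWAP    → [70, 69, 35]
ROT     → [69, 35, 70]
STORE 0 → [69, 35]
LOAD 0  → [69, 35, 70]
EQ      → [69, 0]
GT      → [1]
LOAD 0  → [1, 70]
POP     → [1]
NEG     → [-1]
PUSH 8  → [-1, 8]
MOD     → [-1]
PUSH 8  → [-1, 8]
EQ      → [0]
NEG     → [0]
PUSH 57 → [0, 57]
GT      → [0]

70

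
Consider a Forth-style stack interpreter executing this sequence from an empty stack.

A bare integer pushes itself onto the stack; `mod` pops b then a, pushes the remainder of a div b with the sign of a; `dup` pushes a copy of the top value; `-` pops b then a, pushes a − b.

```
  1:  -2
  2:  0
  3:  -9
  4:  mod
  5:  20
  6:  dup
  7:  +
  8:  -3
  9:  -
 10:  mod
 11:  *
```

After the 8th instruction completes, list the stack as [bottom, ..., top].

-2  → -2
0   → -2 0
-9  → -2 0 -9
mod → -2 0
20  → -2 0 20
dup → -2 0 20 20
+   → -2 0 40
-3  → -2 0 40 -3

[-2, 0, 40, -3]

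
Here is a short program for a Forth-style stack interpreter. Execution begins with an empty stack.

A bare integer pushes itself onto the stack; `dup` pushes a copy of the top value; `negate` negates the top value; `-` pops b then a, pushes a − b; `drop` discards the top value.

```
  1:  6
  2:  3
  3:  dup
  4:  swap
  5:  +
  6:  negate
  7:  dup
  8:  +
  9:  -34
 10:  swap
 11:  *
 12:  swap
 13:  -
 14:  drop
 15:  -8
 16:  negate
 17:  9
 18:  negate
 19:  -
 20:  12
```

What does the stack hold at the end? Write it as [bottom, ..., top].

[17, 12]

6       [6]
3       [6, 3]
dup     [6, 3, 3]
swap    [6, 3, 3]
+       [6, 6]
negate  [6, -6]
dup     [6, -6, -6]
+       [6, -12]
-34     [6, -12, -34]
swap    [6, -34, -12]
*       [6, 408]
swap    [408, 6]
-       [402]
drop    []
-8      [-8]
negate  [8]
9       [8, 9]
negate  [8, -9]
-       [17]
12      [17, 12]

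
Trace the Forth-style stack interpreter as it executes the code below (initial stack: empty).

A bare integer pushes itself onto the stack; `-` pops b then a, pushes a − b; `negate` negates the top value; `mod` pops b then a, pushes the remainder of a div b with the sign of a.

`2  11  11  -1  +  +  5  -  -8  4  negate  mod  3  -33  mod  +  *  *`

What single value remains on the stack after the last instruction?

96

2       [2]
11      [2, 11]
11      [2, 11, 11]
-1      [2, 11, 11, -1]
+       [2, 11, 10]
+       [2, 21]
5       [2, 21, 5]
-       [2, 16]
-8      [2, 16, -8]
4       [2, 16, -8, 4]
negate  [2, 16, -8, -4]
mod     [2, 16, 0]
3       [2, 16, 0, 3]
-33     [2, 16, 0, 3, -33]
mod     [2, 16, 0, 3]
+       [2, 16, 3]
*       [2, 48]
*       [96]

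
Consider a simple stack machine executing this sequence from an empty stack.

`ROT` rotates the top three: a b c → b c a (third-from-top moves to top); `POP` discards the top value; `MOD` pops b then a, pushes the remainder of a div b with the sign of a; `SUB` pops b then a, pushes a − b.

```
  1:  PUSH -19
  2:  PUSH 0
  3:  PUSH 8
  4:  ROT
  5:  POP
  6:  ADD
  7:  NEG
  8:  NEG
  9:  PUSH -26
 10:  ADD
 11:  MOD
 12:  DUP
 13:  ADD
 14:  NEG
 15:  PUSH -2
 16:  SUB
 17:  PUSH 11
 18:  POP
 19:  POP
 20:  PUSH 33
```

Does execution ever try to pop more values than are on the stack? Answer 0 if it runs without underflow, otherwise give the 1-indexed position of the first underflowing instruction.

PUSH -19  -19
PUSH 0    -19 0
PUSH 8    -19 0 8
ROT       0 8 -19
POP       0 8
ADD       8
NEG       -8
NEG       8
PUSH -26  8 -26
ADD       -18
MOD  — needs 2 operands, stack has 1 → underflow

11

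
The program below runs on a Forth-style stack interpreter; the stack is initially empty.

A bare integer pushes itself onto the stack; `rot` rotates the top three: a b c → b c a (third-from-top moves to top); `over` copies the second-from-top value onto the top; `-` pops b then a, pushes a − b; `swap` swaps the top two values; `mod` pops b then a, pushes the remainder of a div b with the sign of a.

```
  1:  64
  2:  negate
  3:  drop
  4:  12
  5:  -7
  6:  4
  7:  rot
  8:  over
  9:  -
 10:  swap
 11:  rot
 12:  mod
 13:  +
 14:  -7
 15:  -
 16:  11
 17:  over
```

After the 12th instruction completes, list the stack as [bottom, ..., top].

[8, 4]

64     -> 64
negate -> -64
drop   -> (empty)
12     -> 12
-7     -> 12 -7
4      -> 12 -7 4
rot    -> -7 4 12
over   -> -7 4 12 4
-      -> -7 4 8
swap   -> -7 8 4
rot    -> 8 4 -7
mod    -> 8 4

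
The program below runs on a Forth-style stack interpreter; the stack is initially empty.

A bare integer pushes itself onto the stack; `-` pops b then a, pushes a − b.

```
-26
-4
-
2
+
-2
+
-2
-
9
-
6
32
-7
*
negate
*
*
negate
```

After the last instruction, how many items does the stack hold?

1

-26    -> -26
-4     -> -26 -4
-      -> -22
2      -> -22 2
+      -> -20
-2     -> -20 -2
+      -> -22
-2     -> -22 -2
-      -> -20
9      -> -20 9
-      -> -29
6      -> -29 6
32     -> -29 6 32
-7     -> -29 6 32 -7
*      -> -29 6 -224
negate -> -29 6 224
*      -> -29 1344
*      -> -38976
negate -> 38976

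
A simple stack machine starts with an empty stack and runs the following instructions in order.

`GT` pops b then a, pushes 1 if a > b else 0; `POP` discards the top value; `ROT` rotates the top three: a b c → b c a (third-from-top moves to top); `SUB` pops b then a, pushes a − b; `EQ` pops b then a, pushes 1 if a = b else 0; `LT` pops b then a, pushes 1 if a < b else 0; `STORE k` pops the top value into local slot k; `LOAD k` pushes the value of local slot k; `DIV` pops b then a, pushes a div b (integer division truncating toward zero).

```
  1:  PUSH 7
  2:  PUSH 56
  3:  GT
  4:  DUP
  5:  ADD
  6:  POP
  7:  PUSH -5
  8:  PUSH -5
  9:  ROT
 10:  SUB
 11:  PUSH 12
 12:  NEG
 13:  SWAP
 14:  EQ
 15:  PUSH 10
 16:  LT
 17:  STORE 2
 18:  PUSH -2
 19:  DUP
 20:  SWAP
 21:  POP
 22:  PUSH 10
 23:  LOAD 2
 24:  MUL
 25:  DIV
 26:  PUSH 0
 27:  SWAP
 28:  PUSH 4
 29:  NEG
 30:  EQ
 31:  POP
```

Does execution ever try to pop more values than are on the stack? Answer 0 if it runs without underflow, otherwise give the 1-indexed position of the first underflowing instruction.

PUSH 7  -> 7
PUSH 56 -> 7 56
GT      -> 0
DUP     -> 0 0
ADD     -> 0
POP     -> (empty)
PUSH -5 -> -5
PUSH -5 -> -5 -5
ROT  — needs 3 operands, stack has 2 → underflow

9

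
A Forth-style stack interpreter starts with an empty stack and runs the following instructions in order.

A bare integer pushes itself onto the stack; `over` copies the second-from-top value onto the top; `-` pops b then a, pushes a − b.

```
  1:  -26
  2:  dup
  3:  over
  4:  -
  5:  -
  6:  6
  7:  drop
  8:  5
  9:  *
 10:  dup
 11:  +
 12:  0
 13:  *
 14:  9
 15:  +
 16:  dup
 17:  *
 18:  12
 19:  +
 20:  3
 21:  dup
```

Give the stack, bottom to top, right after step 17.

[81]

-26  → [-26]
dup  → [-26, -26]
over → [-26, -26, -26]
-    → [-26, 0]
-    → [-26]
6    → [-26, 6]
drop → [-26]
5    → [-26, 5]
*    → [-130]
dup  → [-130, -130]
+    → [-260]
0    → [-260, 0]
*    → [0]
9    → [0, 9]
+    → [9]
dup  → [9, 9]
*    → [81]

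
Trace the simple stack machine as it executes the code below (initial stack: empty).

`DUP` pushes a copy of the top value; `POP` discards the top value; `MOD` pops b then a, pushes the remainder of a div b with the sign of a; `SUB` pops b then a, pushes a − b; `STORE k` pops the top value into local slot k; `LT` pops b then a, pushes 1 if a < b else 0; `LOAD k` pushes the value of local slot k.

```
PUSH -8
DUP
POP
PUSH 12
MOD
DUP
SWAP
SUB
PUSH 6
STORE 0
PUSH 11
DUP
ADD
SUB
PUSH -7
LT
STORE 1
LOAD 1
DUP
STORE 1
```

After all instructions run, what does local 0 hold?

PUSH -8 -> [-8]
DUP     -> [-8, -8]
POP     -> [-8]
PUSH 12 -> [-8, 12]
MOD     -> [-8]
DUP     -> [-8, -8]
SWAP    -> [-8, -8]
SUB     -> [0]
PUSH 6  -> [0, 6]
STORE 0 -> [0]
PUSH 11 -> [0, 11]
DUP     -> [0, 11, 11]
ADD     -> [0, 22]
SUB     -> [-22]
PUSH -7 -> [-22, -7]
LT      -> [1]
STORE 1 -> []
LOAD 1  -> [1]
DUP     -> [1, 1]
STORE 1 -> [1]

6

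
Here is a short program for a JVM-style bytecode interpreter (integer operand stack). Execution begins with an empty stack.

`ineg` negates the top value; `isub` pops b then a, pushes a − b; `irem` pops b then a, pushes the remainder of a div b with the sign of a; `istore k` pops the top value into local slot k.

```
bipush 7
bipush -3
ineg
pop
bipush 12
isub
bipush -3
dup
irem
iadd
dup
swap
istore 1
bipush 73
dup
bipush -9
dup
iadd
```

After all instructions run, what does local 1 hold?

bipush 7  -> [7]
bipush -3 -> [7, -3]
ineg      -> [7, 3]
pop       -> [7]
bipush 12 -> [7, 12]
isub      -> [-5]
bipush -3 -> [-5, -3]
dup       -> [-5, -3, -3]
irem      -> [-5, 0]
iadd      -> [-5]
dup       -> [-5, -5]
swap      -> [-5, -5]
istore 1  -> [-5]
bipush 73 -> [-5, 73]
dup       -> [-5, 73, 73]
bipush -9 -> [-5, 73, 73, -9]
dup       -> [-5, 73, 73, -9, -9]
iadd      -> [-5, 73, 73, -18]

-5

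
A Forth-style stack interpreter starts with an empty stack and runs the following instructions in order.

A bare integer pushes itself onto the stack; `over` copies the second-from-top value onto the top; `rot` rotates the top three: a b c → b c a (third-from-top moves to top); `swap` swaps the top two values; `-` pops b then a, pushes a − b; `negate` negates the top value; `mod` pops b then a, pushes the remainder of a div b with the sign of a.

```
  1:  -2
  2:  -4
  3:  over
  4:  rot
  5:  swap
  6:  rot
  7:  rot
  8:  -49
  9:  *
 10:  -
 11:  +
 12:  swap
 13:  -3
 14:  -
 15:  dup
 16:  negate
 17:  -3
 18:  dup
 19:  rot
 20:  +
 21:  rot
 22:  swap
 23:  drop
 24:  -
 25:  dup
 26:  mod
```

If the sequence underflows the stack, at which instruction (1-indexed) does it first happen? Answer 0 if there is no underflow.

12

-2   → [-2]
-4   → [-2, -4]
over → [-2, -4, -2]
rot  → [-4, -2, -2]
swap → [-4, -2, -2]
rot  → [-2, -2, -4]
rot  → [-2, -4, -2]
-49  → [-2, -4, -2, -49]
*    → [-2, -4, 98]
-    → [-2, -102]
+    → [-104]
swap  — needs 2 operands, stack has 1 → underflow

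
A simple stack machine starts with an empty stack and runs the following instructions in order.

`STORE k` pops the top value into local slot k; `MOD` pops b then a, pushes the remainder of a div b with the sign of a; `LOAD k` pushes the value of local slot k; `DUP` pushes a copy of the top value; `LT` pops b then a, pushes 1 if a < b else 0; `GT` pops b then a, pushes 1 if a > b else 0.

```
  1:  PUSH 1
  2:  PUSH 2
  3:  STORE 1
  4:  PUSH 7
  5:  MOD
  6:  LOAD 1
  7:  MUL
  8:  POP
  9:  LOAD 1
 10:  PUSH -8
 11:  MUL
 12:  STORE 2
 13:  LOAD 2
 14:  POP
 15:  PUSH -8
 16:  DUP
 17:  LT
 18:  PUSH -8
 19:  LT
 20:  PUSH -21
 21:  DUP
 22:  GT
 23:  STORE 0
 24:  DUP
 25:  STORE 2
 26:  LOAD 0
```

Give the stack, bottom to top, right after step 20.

[0, -21]

PUSH 1   → [1]
PUSH 2   → [1, 2]
STORE 1  → [1]
PUSH 7   → [1, 7]
MOD      → [1]
LOAD 1   → [1, 2]
MUL      → [2]
POP      → []
LOAD 1   → [2]
PUSH -8  → [2, -8]
MUL      → [-16]
STORE 2  → []
LOAD 2   → [-16]
POP      → []
PUSH -8  → [-8]
DUP      → [-8, -8]
LT       → [0]
PUSH -8  → [0, -8]
LT       → [0]
PUSH -21 → [0, -21]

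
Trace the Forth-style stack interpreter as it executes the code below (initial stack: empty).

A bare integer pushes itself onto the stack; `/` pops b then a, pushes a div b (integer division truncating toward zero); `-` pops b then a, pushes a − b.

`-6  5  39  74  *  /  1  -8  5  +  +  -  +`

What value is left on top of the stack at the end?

-6  [-6]
5   [-6, 5]
39  [-6, 5, 39]
74  [-6, 5, 39, 74]
*   [-6, 5, 2886]
/   [-6, 0]
1   [-6, 0, 1]
-8  [-6, 0, 1, -8]
5   [-6, 0, 1, -8, 5]
+   [-6, 0, 1, -3]
+   [-6, 0, -2]
-   [-6, 2]
+   [-4]

-4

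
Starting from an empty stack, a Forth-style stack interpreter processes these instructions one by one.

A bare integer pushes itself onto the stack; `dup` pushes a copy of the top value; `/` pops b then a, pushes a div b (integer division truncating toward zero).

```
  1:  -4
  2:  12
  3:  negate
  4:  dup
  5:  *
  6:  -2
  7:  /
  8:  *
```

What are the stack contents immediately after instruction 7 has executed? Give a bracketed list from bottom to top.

-4     -> -4
12     -> -4 12
negate -> -4 -12
dup    -> -4 -12 -12
*      -> -4 144
-2     -> -4 144 -2
/      -> -4 -72

[-4, -72]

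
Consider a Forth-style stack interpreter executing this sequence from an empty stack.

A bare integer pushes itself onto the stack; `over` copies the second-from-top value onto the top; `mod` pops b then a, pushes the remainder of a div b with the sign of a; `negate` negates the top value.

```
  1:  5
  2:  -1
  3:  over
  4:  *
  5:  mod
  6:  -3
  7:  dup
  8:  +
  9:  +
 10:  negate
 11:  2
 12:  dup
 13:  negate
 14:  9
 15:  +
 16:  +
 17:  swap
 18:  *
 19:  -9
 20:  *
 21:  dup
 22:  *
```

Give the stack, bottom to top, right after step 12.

[6, 2, 2]

5      : [5]
-1     : [5, -1]
over   : [5, -1, 5]
*      : [5, -5]
mod    : [0]
-3     : [0, -3]
dup    : [0, -3, -3]
+      : [0, -6]
+      : [-6]
negate : [6]
2      : [6, 2]
dup    : [6, 2, 2]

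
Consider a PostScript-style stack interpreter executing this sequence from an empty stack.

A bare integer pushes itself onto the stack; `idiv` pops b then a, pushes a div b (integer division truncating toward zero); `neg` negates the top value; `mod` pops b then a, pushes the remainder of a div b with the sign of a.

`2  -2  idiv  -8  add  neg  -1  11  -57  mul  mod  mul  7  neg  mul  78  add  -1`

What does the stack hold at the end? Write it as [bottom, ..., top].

[141, -1]

2     [2]
-2    [2, -2]
idiv  [-1]
-8    [-1, -8]
add   [-9]
neg   [9]
-1    [9, -1]
11    [9, -1, 11]
-57   [9, -1, 11, -57]
mul   [9, -1, -627]
mod   [9, -1]
mul   [-9]
7     [-9, 7]
neg   [-9, -7]
mul   [63]
78    [63, 78]
add   [141]
-1    [141, -1]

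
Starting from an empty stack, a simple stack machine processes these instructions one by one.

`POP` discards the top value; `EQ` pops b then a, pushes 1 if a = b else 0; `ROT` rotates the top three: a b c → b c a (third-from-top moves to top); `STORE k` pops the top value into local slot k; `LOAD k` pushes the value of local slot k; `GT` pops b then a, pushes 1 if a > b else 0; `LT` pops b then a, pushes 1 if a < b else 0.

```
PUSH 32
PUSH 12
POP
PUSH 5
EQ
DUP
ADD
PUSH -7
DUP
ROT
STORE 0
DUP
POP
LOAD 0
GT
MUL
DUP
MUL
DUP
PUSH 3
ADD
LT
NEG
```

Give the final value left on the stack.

PUSH 32 : [32]
PUSH 12 : [32, 12]
POP     : [32]
PUSH 5  : [32, 5]
EQ      : [0]
DUP     : [0, 0]
ADD     : [0]
PUSH -7 : [0, -7]
DUP     : [0, -7, -7]
ROT     : [-7, -7, 0]
STORE 0 : [-7, -7]
DUP     : [-7, -7, -7]
POP     : [-7, -7]
LOAD 0  : [-7, -7, 0]
GT      : [-7, 0]
MUL     : [0]
DUP     : [0, 0]
MUL     : [0]
DUP     : [0, 0]
PUSH 3  : [0, 0, 3]
ADD     : [0, 3]
LT      : [1]
NEG     : [-1]

-1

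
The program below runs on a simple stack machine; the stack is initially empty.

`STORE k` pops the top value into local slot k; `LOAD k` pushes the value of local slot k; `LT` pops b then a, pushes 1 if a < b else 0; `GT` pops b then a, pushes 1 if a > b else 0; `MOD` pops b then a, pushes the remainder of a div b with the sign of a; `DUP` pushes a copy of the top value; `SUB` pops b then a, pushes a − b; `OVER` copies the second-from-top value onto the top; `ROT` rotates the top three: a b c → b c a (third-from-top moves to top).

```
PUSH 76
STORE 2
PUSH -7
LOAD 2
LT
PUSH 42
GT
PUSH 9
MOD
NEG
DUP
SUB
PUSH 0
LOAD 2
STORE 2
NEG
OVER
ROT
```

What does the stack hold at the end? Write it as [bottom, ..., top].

PUSH 76  [76]
STORE 2  []
PUSH -7  [-7]
LOAD 2   [-7, 76]
LT       [1]
PUSH 42  [1, 42]
GT       [0]
PUSH 9   [0, 9]
MOD      [0]
NEG      [0]
DUP      [0, 0]
SUB      [0]
PUSH 0   [0, 0]
LOAD 2   [0, 0, 76]
STORE 2  [0, 0]
NEG      [0, 0]
OVER     [0, 0, 0]
ROT      [0, 0, 0]

[0, 0, 0]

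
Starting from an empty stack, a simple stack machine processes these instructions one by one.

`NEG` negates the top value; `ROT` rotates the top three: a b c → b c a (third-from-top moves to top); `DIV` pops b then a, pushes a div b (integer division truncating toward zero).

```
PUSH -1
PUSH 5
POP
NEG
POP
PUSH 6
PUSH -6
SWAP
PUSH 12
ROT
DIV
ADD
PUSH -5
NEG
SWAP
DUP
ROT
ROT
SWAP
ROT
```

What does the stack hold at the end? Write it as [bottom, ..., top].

[4, 5, 4]

PUSH -1  [-1]
PUSH 5   [-1, 5]
POP      [-1]
NEG      [1]
POP      []
PUSH 6   [6]
PUSH -6  [6, -6]
SWAP     [-6, 6]
PUSH 12  [-6, 6, 12]
ROT      [6, 12, -6]
DIV      [6, -2]
ADD      [4]
PUSH -5  [4, -5]
NEG      [4, 5]
SWAP     [5, 4]
DUP      [5, 4, 4]
ROT      [4, 4, 5]
ROT      [4, 5, 4]
SWAP     [4, 4, 5]
ROT      [4, 5, 4]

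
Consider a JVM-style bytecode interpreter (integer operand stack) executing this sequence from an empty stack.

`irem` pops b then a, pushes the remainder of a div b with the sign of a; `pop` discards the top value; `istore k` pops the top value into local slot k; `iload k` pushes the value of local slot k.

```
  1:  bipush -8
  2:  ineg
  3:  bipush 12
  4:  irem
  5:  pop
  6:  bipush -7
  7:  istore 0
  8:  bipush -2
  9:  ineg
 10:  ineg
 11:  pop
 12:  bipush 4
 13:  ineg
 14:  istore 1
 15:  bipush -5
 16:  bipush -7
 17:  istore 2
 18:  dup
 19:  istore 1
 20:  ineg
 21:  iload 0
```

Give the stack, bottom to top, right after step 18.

[-5, -5]

bipush -8  [-8]
ineg       [8]
bipush 12  [8, 12]
irem       [8]
pop        []
bipush -7  [-7]
istore 0   []
bipush -2  [-2]
ineg       [2]
ineg       [-2]
pop        []
bipush 4   [4]
ineg       [-4]
istore 1   []
bipush -5  [-5]
bipush -7  [-5, -7]
istore 2   [-5]
dup        [-5, -5]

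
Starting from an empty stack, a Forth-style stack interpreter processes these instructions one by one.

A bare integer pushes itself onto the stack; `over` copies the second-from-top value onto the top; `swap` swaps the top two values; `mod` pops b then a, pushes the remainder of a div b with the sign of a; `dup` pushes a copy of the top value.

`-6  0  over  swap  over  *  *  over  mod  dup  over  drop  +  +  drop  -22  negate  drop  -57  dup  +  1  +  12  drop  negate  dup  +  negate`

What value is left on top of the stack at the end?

-226

-6     : [-6]
0      : [-6, 0]
over   : [-6, 0, -6]
swap   : [-6, -6, 0]
over   : [-6, -6, 0, -6]
*      : [-6, -6, 0]
*      : [-6, 0]
over   : [-6, 0, -6]
mod    : [-6, 0]
dup    : [-6, 0, 0]
over   : [-6, 0, 0, 0]
drop   : [-6, 0, 0]
+      : [-6, 0]
+      : [-6]
drop   : []
-22    : [-22]
negate : [22]
drop   : []
-57    : [-57]
dup    : [-57, -57]
+      : [-114]
1      : [-114, 1]
+      : [-113]
12     : [-113, 12]
drop   : [-113]
negate : [113]
dup    : [113, 113]
+      : [226]
negate : [-226]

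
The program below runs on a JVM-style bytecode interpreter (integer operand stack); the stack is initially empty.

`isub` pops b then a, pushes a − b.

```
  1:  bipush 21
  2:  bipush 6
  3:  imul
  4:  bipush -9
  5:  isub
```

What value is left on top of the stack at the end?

bipush 21  [21]
bipush 6   [21, 6]
imul       [126]
bipush -9  [126, -9]
isub       [135]

135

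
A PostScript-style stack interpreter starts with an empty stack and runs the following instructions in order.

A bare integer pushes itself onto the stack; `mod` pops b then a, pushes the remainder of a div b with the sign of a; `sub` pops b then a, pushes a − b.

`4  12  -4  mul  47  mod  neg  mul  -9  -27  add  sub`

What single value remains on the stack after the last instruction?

40

4    [4]
12   [4, 12]
-4   [4, 12, -4]
mul  [4, -48]
47   [4, -48, 47]
mod  [4, -1]
neg  [4, 1]
mul  [4]
-9   [4, -9]
-27  [4, -9, -27]
add  [4, -36]
sub  [40]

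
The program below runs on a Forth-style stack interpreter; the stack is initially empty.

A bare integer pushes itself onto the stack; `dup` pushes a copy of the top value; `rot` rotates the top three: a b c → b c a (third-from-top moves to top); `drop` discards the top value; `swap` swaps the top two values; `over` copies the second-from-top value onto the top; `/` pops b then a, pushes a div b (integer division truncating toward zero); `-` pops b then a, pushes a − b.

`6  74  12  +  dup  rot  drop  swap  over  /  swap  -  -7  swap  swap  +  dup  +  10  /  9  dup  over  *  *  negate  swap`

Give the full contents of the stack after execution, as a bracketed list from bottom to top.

6      -> [6]
74     -> [6, 74]
12     -> [6, 74, 12]
+      -> [6, 86]
dup    -> [6, 86, 86]
rot    -> [86, 86, 6]
drop   -> [86, 86]
swap   -> [86, 86]
over   -> [86, 86, 86]
/      -> [86, 1]
swap   -> [1, 86]
-      -> [-85]
-7     -> [-85, -7]
swap   -> [-7, -85]
swap   -> [-85, -7]
+      -> [-92]
dup    -> [-92, -92]
+      -> [-184]
10     -> [-184, 10]
/      -> [-18]
9      -> [-18, 9]
dup    -> [-18, 9, 9]
over   -> [-18, 9, 9, 9]
*      -> [-18, 9, 81]
*      -> [-18, 729]
negate -> [-18, -729]
swap   -> [-729, -18]

[-729, -18]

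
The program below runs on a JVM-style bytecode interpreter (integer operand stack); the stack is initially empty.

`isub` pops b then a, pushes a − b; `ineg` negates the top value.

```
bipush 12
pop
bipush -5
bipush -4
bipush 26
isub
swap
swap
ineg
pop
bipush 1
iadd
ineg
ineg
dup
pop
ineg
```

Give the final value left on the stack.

4

bipush 12  12
pop        (empty)
bipush -5  -5
bipush -4  -5 -4
bipush 26  -5 -4 26
isub       -5 -30
swap       -30 -5
swap       -5 -30
ineg       -5 30
pop        -5
bipush 1   -5 1
iadd       -4
ineg       4
ineg       -4
dup        -4 -4
pop        -4
ineg       4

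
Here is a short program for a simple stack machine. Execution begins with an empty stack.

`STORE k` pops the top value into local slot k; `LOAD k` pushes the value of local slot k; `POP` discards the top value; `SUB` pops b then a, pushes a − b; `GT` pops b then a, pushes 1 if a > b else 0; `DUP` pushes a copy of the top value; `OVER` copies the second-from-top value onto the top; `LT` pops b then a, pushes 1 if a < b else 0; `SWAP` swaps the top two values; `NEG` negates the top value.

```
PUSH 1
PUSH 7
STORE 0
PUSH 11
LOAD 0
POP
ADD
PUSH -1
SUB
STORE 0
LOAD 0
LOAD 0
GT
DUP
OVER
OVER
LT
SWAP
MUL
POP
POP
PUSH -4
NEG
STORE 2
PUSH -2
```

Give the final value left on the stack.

-2

PUSH 1  : 1
PUSH 7  : 1 7
STORE 0 : 1
PUSH 11 : 1 11
LOAD 0  : 1 11 7
POP     : 1 11
ADD     : 12
PUSH -1 : 12 -1
SUB     : 13
STORE 0 : (empty)
LOAD 0  : 13
LOAD 0  : 13 13
GT      : 0
DUP     : 0 0
OVER    : 0 0 0
OVER    : 0 0 0 0
LT      : 0 0 0
SWAP    : 0 0 0
MUL     : 0 0
POP     : 0
POP     : (empty)
PUSH -4 : -4
NEG     : 4
STORE 2 : (empty)
PUSH -2 : -2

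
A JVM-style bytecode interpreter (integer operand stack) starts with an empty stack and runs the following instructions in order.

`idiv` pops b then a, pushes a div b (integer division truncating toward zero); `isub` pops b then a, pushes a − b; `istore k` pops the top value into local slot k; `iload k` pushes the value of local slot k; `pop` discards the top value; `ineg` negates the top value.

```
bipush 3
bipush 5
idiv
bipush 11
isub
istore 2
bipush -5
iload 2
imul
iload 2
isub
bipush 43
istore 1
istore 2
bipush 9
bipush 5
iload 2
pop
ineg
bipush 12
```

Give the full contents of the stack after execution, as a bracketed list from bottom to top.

[9, -5, 12]

bipush 3   [3]
bipush 5   [3, 5]
idiv       [0]
bipush 11  [0, 11]
isub       [-11]
istore 2   []
bipush -5  [-5]
iload 2    [-5, -11]
imul       [55]
iload 2    [55, -11]
isub       [66]
bipush 43  [66, 43]
istore 1   [66]
istore 2   []
bipush 9   [9]
bipush 5   [9, 5]
iload 2    [9, 5, 66]
pop        [9, 5]
ineg       [9, -5]
bipush 12  [9, -5, 12]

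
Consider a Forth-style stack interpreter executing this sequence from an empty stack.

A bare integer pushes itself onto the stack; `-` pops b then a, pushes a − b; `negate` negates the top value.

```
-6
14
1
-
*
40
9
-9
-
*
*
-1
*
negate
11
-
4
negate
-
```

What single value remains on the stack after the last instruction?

-56167

-6      -6
14      -6 14
1       -6 14 1
-       -6 13
*       -78
40      -78 40
9       -78 40 9
-9      -78 40 9 -9
-       -78 40 18
*       -78 720
*       -56160
-1      -56160 -1
*       56160
negate  -56160
11      -56160 11
-       -56171
4       -56171 4
negate  -56171 -4
-       -56167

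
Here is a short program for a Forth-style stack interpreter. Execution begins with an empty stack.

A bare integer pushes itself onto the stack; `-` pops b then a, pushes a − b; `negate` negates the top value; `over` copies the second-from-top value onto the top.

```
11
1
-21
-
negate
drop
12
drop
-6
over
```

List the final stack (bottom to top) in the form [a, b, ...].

[11, -6, 11]

11     : [11]
1      : [11, 1]
-21    : [11, 1, -21]
-      : [11, 22]
negate : [11, -22]
drop   : [11]
12     : [11, 12]
drop   : [11]
-6     : [11, -6]
over   : [11, -6, 11]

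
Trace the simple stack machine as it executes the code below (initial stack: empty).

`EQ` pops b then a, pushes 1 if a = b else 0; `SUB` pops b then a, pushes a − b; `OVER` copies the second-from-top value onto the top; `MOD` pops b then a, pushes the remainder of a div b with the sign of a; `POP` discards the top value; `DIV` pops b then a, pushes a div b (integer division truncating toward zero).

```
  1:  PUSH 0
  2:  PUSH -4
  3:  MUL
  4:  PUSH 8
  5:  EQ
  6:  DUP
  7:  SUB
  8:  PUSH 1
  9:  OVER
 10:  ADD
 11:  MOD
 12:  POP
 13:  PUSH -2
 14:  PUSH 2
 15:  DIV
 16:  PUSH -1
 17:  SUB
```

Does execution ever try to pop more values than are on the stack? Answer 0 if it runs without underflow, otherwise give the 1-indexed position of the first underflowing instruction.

PUSH 0  : [0]
PUSH -4 : [0, -4]
MUL     : [0]
PUSH 8  : [0, 8]
EQ      : [0]
DUP     : [0, 0]
SUB     : [0]
PUSH 1  : [0, 1]
OVER    : [0, 1, 0]
ADD     : [0, 1]
MOD     : [0]
POP     : []
PUSH -2 : [-2]
PUSH 2  : [-2, 2]
DIV     : [-1]
PUSH -1 : [-1, -1]
SUB     : [0]

0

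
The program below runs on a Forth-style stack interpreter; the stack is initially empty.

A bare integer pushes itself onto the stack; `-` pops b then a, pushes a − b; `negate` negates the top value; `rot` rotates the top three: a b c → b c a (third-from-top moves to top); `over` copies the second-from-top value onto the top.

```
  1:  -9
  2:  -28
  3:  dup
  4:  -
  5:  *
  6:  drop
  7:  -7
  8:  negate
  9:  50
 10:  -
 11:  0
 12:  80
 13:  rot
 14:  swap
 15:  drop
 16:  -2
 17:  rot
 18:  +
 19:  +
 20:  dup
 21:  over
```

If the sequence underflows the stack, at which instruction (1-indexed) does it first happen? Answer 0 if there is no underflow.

-9     : -9
-28    : -9 -28
dup    : -9 -28 -28
-      : -9 0
*      : 0
drop   : (empty)
-7     : -7
negate : 7
50     : 7 50
-      : -43
0      : -43 0
80     : -43 0 80
rot    : 0 80 -43
swap   : 0 -43 80
drop   : 0 -43
-2     : 0 -43 -2
rot    : -43 -2 0
+      : -43 -2
+      : -45
dup    : -45 -45
over   : -45 -45 -45

0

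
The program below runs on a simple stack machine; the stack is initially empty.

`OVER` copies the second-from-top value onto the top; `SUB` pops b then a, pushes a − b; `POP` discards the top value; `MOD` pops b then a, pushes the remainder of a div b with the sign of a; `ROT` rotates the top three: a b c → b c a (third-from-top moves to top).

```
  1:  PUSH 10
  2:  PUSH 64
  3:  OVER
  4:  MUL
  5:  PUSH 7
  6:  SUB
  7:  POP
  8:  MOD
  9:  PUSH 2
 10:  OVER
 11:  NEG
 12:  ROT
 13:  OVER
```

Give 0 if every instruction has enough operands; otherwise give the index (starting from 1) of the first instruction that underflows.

8

PUSH 10 : 10
PUSH 64 : 10 64
OVER    : 10 64 10
MUL     : 10 640
PUSH 7  : 10 640 7
SUB     : 10 633
POP     : 10
MOD  — needs 2 operands, stack has 1 → underflow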